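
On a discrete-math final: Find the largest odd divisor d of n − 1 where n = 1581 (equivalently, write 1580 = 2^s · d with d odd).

395

Halving: 1580 → 790 → 395; 395 is odd.
So 1580 = 2^2 · 395.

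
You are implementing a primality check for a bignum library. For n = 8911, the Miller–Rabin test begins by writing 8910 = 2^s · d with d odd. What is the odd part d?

Halving: 8910 → 4455; 4455 is odd.
So 8910 = 2^1 · 4455.

4455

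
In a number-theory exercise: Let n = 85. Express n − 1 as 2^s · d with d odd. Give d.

Halving: 84 → 42 → 21; 21 is odd.
So 84 = 2^2 · 21.

21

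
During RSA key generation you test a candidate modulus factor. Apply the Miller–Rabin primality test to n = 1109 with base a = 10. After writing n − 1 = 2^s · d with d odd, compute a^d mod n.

755

n − 1 = 1108 = 2^2 · 277, so s = 2 and d = 277.
Repeated squaring mod 1109: 10^1 ≡ 10, 10^2 ≡ 100, 10^4 ≡ 19, 10^8 ≡ 361, 10^16 ≡ 568, 10^32 ≡ 1014, 10^64 ≡ 153, 10^128 ≡ 120, 10^256 ≡ 1092.
277 = 256 + 16 + 4 + 1, so 10^277 ≡ 1092·568·19·10 ≡ 755 (mod 1109).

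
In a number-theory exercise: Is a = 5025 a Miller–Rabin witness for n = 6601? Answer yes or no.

no

n − 1 = 6600 = 2^3 · 825, so s = 3 and d = 825.
Repeated squaring mod 6601: 5025^1 ≡ 5025, 5025^2 ≡ 1800, 5025^4 ≡ 5510, 5025^8 ≡ 2101, 5025^16 ≡ 4733, 5025^32 ≡ 4096, 5025^64 ≡ 4075, 5025^128 ≡ 4110, 5025^256 ≡ 141, 5025^512 ≡ 78.
825 = 512 + 256 + 32 + 16 + 8 + 1, so 5025^825 ≡ 78·141·4096·4733·2101·5025 ≡ 6600 (mod 6601).
x_0 = 5025^825 mod 6601 = 6600.
x_0 = 6600 ≡ −1, so 5025 is not a witness.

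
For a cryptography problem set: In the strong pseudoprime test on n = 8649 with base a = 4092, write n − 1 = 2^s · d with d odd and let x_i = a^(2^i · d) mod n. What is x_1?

n − 1 = 8648 = 2^3 · 1081, so s = 3 and d = 1081.
x_0 = 4092^1081 mod 8649 = 0.
x_1 = 0^2 mod 8649 = 0.

0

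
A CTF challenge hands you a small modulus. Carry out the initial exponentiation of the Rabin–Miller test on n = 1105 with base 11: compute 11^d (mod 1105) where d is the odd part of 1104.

n − 1 = 1104 = 2^4 · 69, so s = 4 and d = 69.
11^69 mod 1105 = 996.

996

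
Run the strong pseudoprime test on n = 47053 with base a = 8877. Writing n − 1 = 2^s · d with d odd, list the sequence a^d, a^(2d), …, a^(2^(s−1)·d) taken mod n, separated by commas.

n − 1 = 47052 = 2^2 · 11763, so s = 2 and d = 11763.
x_0 = 8877^11763 mod 47053 = 39456.
x_1 = 39456^2 mod 47053 = 27431.

39456, 27431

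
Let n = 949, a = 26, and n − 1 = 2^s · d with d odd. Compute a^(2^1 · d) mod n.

806

n − 1 = 948 = 2^2 · 237, so s = 2 and d = 237.
x_0 = 26^237 mod 949 = 897.
x_1 = 897^2 mod 949 = 806.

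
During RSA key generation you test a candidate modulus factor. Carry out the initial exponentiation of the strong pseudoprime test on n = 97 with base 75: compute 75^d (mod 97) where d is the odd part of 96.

n − 1 = 96 = 2^5 · 3, so s = 5 and d = 3.
75^3 mod 97 = 22.

22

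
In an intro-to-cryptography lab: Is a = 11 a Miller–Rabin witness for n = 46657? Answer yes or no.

n − 1 = 46656 = 2^6 · 729, so s = 6 and d = 729.
Repeated squaring mod 46657: 11^1 ≡ 11, 11^2 ≡ 121, 11^4 ≡ 14641, 11^8 ≡ 16623, 11^16 ≡ 21375, 11^32 ≡ 25281, 11^64 ≡ 21375, 11^128 ≡ 25281, 11^256 ≡ 21375, 11^512 ≡ 25281.
729 = 512 + 128 + 64 + 16 + 8 + 1, so 11^729 ≡ 25281·25281·21375·21375·16623·11 ≡ 42882 (mod 46657).
x_0 = 11^729 mod 46657 = 42882.
x_0 is neither 1 nor 46656, so continue squaring.
x_1 = 42882^2 mod 46657 = 20240.
x_2 = 20240^2 mod 46657 = 9140.
x_3 = 9140^2 mod 46657 = 23570.
x_4 = 23570^2 mod 46657 = 1.
x_4 = 1 but x_3 ≠ ±1, a nontrivial square root of 1 — 11 is a witness and 46657 is composite.

yes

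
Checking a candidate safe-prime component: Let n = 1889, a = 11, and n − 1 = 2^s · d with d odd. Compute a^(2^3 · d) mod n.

n − 1 = 1888 = 2^5 · 59, so s = 5 and d = 59.
Repeated squaring mod 1889: 11^1 ≡ 11, 11^2 ≡ 121, 11^4 ≡ 1418, 11^8 ≡ 828, 11^16 ≡ 1766, 11^32 ≡ 17.
59 = 32 + 16 + 8 + 2 + 1, so 11^59 ≡ 17·1766·828·121·11 ≡ 914 (mod 1889).
x_0 = 914.
x_1 = 914^2 mod 1889 = 458.
x_2 = 458^2 mod 1889 = 85.
x_3 = 85^2 mod 1889 = 1558.

1558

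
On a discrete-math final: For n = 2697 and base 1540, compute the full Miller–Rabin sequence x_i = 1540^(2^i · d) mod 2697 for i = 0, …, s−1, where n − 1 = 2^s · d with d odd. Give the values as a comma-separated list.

n − 1 = 2696 = 2^3 · 337, so s = 3 and d = 337.
x_0 = 1540^337 mod 2697 = 2584.
x_1 = 2584^2 mod 2697 = 1981.
x_2 = 1981^2 mod 2697 = 226.

2584, 1981, 226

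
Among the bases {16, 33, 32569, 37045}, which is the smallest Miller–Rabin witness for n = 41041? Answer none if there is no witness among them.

n − 1 = 41040 = 2^4 · 2565, so s = 4 and d = 2565.
Base 16: x_0 = 16^2565 mod 41041 = 1. x_0 = 1, so 16 is not a witness.
Base 33: x_0 = 33^2565 mod 41041 = 1672. x_0 is neither 1 nor 41040, so continue squaring. x_1 = 1672^2 mod 41041 = 4796. x_2 = 4796^2 mod 41041 = 18656. x_3 = 18656^2 mod 41041 = 18656. Reached i = s−1 = 3 without hitting −1: 33 is a Miller–Rabin witness and 41041 is composite.
Base 32569: x_0 = 32569^2565 mod 41041 = 28755. x_0 is neither 1 nor 41040, so continue squaring. x_1 = 28755^2 mod 41041 = 38039. x_2 = 38039^2 mod 41041 = 24025. x_3 = 24025^2 mod 41041 = 1. x_3 = 1 but x_2 ≠ ±1, a nontrivial square root of 1 — 32569 is a witness and 41041 is composite.
Base 37045: x_0 = 37045^2565 mod 41041 = 13749. x_0 is neither 1 nor 41040, so continue squaring. x_1 = 13749^2 mod 41041 = 155. x_2 = 155^2 mod 41041 = 24025. x_3 = 24025^2 mod 41041 = 1. x_3 = 1 but x_2 ≠ ±1, a nontrivial square root of 1 — 37045 is a witness and 41041 is composite.
The smallest witness among the given bases is 33.

33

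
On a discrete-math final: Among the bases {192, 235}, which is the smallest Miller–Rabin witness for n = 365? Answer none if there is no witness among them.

n − 1 = 364 = 2^2 · 91, so s = 2 and d = 91.
Base 192: x_0 = 192^91 mod 365 = 173. x_0 is neither 1 nor 364, so continue squaring. x_1 = 173^2 mod 365 = 364. x_1 ≡ −1, so 192 is not a witness.
Base 235: x_0 = 235^91 mod 365 = 235. x_0 is neither 1 nor 364, so continue squaring. x_1 = 235^2 mod 365 = 110. Reached i = s−1 = 1 without hitting −1: 235 is a Miller–Rabin witness and 365 is composite.
The smallest witness among the given bases is 235.

235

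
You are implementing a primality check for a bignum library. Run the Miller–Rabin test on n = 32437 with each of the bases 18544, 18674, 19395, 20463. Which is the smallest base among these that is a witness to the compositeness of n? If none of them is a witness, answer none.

18674

n − 1 = 32436 = 2^2 · 8109, so s = 2 and d = 8109.
Base 18544: x_0 = 18544^8109 mod 32437 = 32436. x_0 = 32436 ≡ −1, so 18544 is not a witness.
Base 18674: x_0 = 18674^8109 mod 32437 = 8436. x_0 is neither 1 nor 32436, so continue squaring. x_1 = 8436^2 mod 32437 = 31755. Reached i = s−1 = 1 without hitting −1: 18674 is a Miller–Rabin witness and 32437 is composite.
Base 19395: x_0 = 19395^8109 mod 32437 = 21493. x_0 is neither 1 nor 32436, so continue squaring. x_1 = 21493^2 mod 32437 = 13732. Reached i = s−1 = 1 without hitting −1: 19395 is a Miller–Rabin witness and 32437 is composite.
Base 20463: x_0 = 20463^8109 mod 32437 = 29378. x_0 is neither 1 nor 32436, so continue squaring. x_1 = 29378^2 mod 32437 = 15625. Reached i = s−1 = 1 without hitting −1: 20463 is a Miller–Rabin witness and 32437 is composite.
The smallest witness among the given bases is 18674.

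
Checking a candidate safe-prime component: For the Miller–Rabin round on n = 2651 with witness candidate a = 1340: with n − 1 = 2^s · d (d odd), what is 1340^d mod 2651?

177

n − 1 = 2650 = 2^1 · 1325, so s = 1 and d = 1325.
1340^1325 mod 2651 = 177.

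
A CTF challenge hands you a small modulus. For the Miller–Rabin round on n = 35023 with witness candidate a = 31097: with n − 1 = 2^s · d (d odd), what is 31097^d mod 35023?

n − 1 = 35022 = 2^1 · 17511, so s = 1 and d = 17511.
Repeated squaring mod 35023: 31097^1 ≡ 31097, 31097^2 ≡ 3356, 31097^4 ≡ 20353, 31097^8 ≡ 27588, 31097^16 ≡ 12931, 31097^32 ≡ 10959, 31097^64 ≡ 5814, 31097^128 ≡ 5401, 31097^256 ≡ 31665, 31097^512 ≡ 33781, 31097^1024 ≡ 1552, 31097^2048 ≡ 27140, 31097^4096 ≡ 10887, 31097^8192 ≡ 8937, 31097^16384 ≡ 17529.
17511 = 16384 + 1024 + 64 + 32 + 4 + 2 + 1, so 31097^17511 ≡ 17529·1552·5814·10959·20353·3356·31097 ≡ 35022 (mod 35023).

35022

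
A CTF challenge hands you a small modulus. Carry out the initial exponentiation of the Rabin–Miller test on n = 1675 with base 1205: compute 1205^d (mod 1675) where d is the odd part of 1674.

200

n − 1 = 1674 = 2^1 · 837, so s = 1 and d = 837.
Repeated squaring mod 1675: 1205^1 ≡ 1205, 1205^2 ≡ 1475, 1205^4 ≡ 1475, 1205^8 ≡ 1475, 1205^16 ≡ 1475, 1205^32 ≡ 1475, 1205^64 ≡ 1475, 1205^128 ≡ 1475, 1205^256 ≡ 1475, 1205^512 ≡ 1475.
837 = 512 + 256 + 64 + 4 + 1, so 1205^837 ≡ 1475·1475·1475·1475·1205 ≡ 200 (mod 1675).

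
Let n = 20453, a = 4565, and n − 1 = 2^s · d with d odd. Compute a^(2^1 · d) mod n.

n − 1 = 20452 = 2^2 · 5113, so s = 2 and d = 5113.
x_0 = 4565^5113 mod 20453 = 8982.
x_1 = 8982^2 mod 20453 = 9692.

9692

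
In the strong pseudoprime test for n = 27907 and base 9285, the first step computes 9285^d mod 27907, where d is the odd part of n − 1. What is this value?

27402

n − 1 = 27906 = 2^1 · 13953, so s = 1 and d = 13953.
9285^13953 mod 27907 = 27402.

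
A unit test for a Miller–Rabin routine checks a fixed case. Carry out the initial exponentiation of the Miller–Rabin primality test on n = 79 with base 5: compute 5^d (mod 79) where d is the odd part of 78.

n − 1 = 78 = 2^1 · 39, so s = 1 and d = 39.
Repeated squaring mod 79: 5^1 ≡ 5, 5^2 ≡ 25, 5^4 ≡ 72, 5^8 ≡ 49, 5^16 ≡ 31, 5^32 ≡ 13.
39 = 32 + 4 + 2 + 1, so 5^39 ≡ 13·72·25·5 ≡ 1 (mod 79).

1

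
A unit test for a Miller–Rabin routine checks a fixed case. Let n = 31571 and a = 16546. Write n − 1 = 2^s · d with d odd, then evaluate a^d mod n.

n − 1 = 31570 = 2^1 · 15785, so s = 1 and d = 15785.
Repeated squaring mod 31571: 16546^1 ≡ 16546, 16546^2 ≡ 17975, 16546^4 ≡ 3011, 16546^8 ≡ 5244, 16546^16 ≡ 1195, 16546^32 ≡ 7330, 16546^64 ≡ 26629, 16546^128 ≡ 18981, 16546^256 ≡ 21680, 16546^512 ≡ 24923, 16546^1024 ≡ 28075, 16546^2048 ≡ 4039, 16546^4096 ≡ 22885, 16546^8192 ≡ 23477.
15785 = 8192 + 4096 + 2048 + 1024 + 256 + 128 + 32 + 8 + 1, so 16546^15785 ≡ 23477·22885·4039·28075·21680·18981·7330·5244·16546 ≡ 18802 (mod 31571).

18802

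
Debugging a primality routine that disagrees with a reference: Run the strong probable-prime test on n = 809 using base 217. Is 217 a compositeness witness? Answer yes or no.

n − 1 = 808 = 2^3 · 101, so s = 3 and d = 101.
x_0 = 217^101 mod 809 = 239.
x_0 is neither 1 nor 808, so continue squaring.
x_1 = 239^2 mod 809 = 491.
x_2 = 491^2 mod 809 = 808.
x_2 ≡ −1, so 217 is not a witness.

no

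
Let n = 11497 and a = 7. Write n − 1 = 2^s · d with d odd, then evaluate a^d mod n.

1018

n − 1 = 11496 = 2^3 · 1437, so s = 3 and d = 1437.
Repeated squaring mod 11497: 7^1 ≡ 7, 7^2 ≡ 49, 7^4 ≡ 2401, 7^8 ≡ 4804, 7^16 ≡ 3937, 7^32 ≡ 2013, 7^64 ≡ 5225, 7^128 ≡ 6747, 7^256 ≡ 5386, 7^512 ≡ 2065, 7^1024 ≡ 10335.
1437 = 1024 + 256 + 128 + 16 + 8 + 4 + 1, so 7^1437 ≡ 10335·5386·6747·3937·4804·2401·7 ≡ 1018 (mod 11497).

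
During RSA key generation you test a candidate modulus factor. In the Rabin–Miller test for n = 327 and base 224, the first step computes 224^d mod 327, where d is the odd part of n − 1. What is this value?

212

n − 1 = 326 = 2^1 · 163, so s = 1 and d = 163.
224^163 mod 327 = 212.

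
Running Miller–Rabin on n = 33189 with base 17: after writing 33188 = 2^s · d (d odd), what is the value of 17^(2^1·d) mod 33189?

n − 1 = 33188 = 2^2 · 8297, so s = 2 and d = 8297.
By repeated squaring, 17^8297 ≡ 21473 (mod 33189).
x_0 = 21473.
x_1 = 21473^2 mod 33189 = 28141.

28141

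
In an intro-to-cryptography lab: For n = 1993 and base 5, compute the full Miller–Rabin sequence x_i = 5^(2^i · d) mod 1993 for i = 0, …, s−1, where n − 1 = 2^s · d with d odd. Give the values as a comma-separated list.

960, 834, 1992

n − 1 = 1992 = 2^3 · 249, so s = 3 and d = 249.
x_0 = 5^249 mod 1993 = 960.
x_1 = 960^2 mod 1993 = 834.
x_2 = 834^2 mod 1993 = 1992.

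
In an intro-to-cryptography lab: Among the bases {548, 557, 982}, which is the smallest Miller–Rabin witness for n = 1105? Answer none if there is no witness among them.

none

n − 1 = 1104 = 2^4 · 69, so s = 4 and d = 69.
Base 548: x_0 = 548^69 mod 1105 = 1058. x_0 is neither 1 nor 1104, so continue squaring. x_1 = 1058^2 mod 1105 = 1104. x_1 ≡ −1, so 548 is not a witness.
Base 557: x_0 = 557^69 mod 1105 = 47. x_0 is neither 1 nor 1104, so continue squaring. x_1 = 47^2 mod 1105 = 1104. x_1 ≡ −1, so 557 is not a witness.
Base 982: x_0 = 982^69 mod 1105 = 47. x_0 is neither 1 nor 1104, so continue squaring. x_1 = 47^2 mod 1105 = 1104. x_1 ≡ −1, so 982 is not a witness.
No listed base is a witness for 1105.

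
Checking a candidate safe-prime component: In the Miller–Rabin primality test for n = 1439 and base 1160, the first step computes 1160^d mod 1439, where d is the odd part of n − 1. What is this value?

1438

n − 1 = 1438 = 2^1 · 719, so s = 1 and d = 719.
By repeated squaring, 1160^719 ≡ 1438 (mod 1439).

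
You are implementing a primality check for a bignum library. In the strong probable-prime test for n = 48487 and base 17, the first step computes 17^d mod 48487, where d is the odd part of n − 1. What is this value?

n − 1 = 48486 = 2^1 · 24243, so s = 1 and d = 24243.
By repeated squaring, 17^24243 ≡ 48486 (mod 48487).

48486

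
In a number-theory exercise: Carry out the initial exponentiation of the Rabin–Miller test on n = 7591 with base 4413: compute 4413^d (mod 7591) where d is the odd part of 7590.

1

n − 1 = 7590 = 2^1 · 3795, so s = 1 and d = 3795.
4413^3795 mod 7591 = 1.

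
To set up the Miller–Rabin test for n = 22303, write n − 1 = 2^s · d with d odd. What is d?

11151

Halving: 22302 → 11151; 11151 is odd.
So 22302 = 2^1 · 11151.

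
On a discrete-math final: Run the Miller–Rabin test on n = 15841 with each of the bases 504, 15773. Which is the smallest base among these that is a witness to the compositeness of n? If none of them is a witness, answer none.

n − 1 = 15840 = 2^5 · 495, so s = 5 and d = 495.
Base 504: x_0 = 504^495 mod 15841 = 1365. x_0 is neither 1 nor 15840, so continue squaring. x_1 = 1365^2 mod 15841 = 9828. x_2 = 9828^2 mod 15841 = 7007. x_3 = 7007^2 mod 15841 = 6790. x_4 = 6790^2 mod 15841 = 6790. Reached i = s−1 = 4 without hitting −1: 504 is a Miller–Rabin witness and 15841 is composite.
Base 15773: x_0 = 15773^495 mod 15841 = 5643. x_0 is neither 1 nor 15840, so continue squaring. x_1 = 5643^2 mod 15841 = 3039. x_2 = 3039^2 mod 15841 = 218. x_3 = 218^2 mod 15841 = 1. x_3 = 1 but x_2 ≠ ±1, a nontrivial square root of 1 — 15773 is a witness and 15841 is composite.
The smallest witness among the given bases is 504.

504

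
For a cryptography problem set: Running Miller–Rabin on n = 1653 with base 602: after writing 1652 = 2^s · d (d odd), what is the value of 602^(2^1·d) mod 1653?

1567

n − 1 = 1652 = 2^2 · 413, so s = 2 and d = 413.
By repeated squaring, 602^413 ≡ 782 (mod 1653).
x_0 = 782.
x_1 = 782^2 mod 1653 = 1567.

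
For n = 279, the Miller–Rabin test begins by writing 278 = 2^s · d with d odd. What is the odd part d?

139

Halving: 278 → 139; 139 is odd.
So 278 = 2^1 · 139.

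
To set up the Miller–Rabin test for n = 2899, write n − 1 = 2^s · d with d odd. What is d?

Halving: 2898 → 1449; 1449 is odd.
So 2898 = 2^1 · 1449.

1449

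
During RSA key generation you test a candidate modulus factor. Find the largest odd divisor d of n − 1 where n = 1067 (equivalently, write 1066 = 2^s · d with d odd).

Halving: 1066 → 533; 533 is odd.
So 1066 = 2^1 · 533.

533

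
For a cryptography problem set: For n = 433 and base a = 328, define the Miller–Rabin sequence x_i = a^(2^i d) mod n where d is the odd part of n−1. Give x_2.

432

n − 1 = 432 = 2^4 · 27, so s = 4 and d = 27.
x_0 = 328^27 mod 433 = 148.
x_1 = 148^2 mod 433 = 254.
x_2 = 254^2 mod 433 = 432.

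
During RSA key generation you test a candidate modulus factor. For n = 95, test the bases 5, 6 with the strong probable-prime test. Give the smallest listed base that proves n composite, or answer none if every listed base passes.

5

n − 1 = 94 = 2^1 · 47, so s = 1 and d = 47.
Base 5: x_0 = 5^47 mod 95 = 25. x_0 ∉ {1, 94} and s = 1, so 5 is a Miller–Rabin witness and 95 is composite.
Base 6: x_0 = 6^47 mod 95 = 36. x_0 ∉ {1, 94} and s = 1, so 6 is a Miller–Rabin witness and 95 is composite.
The smallest witness among the given bases is 5.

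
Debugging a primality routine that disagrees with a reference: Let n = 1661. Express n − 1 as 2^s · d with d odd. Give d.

Halving: 1660 → 830 → 415; 415 is odd.
So 1660 = 2^2 · 415.

415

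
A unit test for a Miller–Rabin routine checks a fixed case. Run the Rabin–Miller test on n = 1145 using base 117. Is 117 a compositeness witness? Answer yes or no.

n − 1 = 1144 = 2^3 · 143, so s = 3 and d = 143.
Repeated squaring mod 1145: 117^1 ≡ 117, 117^2 ≡ 1094, 117^4 ≡ 311, 117^8 ≡ 541, 117^16 ≡ 706, 117^32 ≡ 361, 117^64 ≡ 936, 117^128 ≡ 171.
143 = 128 + 8 + 4 + 2 + 1, so 117^143 ≡ 171·541·311·1094·117 ≡ 63 (mod 1145).
x_0 = 117^143 mod 1145 = 63.
x_0 is neither 1 nor 1144, so continue squaring.
x_1 = 63^2 mod 1145 = 534.
x_2 = 534^2 mod 1145 = 51.
Reached i = s−1 = 2 without hitting −1: 117 is a Miller–Rabin witness and 1145 is composite.

yes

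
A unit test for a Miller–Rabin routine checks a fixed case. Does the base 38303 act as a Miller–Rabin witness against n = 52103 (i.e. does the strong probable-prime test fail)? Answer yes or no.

no

n − 1 = 52102 = 2^1 · 26051, so s = 1 and d = 26051.
x_0 = 38303^26051 mod 52103 = 1.
x_0 = 1, so 38303 is not a witness.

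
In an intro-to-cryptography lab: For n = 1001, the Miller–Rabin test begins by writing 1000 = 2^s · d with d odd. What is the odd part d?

125

Halving: 1000 → 500 → 250 → 125; 125 is odd.
So 1000 = 2^3 · 125.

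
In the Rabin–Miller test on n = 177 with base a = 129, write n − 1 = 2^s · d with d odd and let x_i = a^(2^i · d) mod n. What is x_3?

48

n − 1 = 176 = 2^4 · 11, so s = 4 and d = 11.
Repeated squaring mod 177: 129^1 ≡ 129, 129^2 ≡ 3, 129^4 ≡ 9, 129^8 ≡ 81.
11 = 8 + 2 + 1, so 129^11 ≡ 81·3·129 ≡ 18 (mod 177).
x_0 = 18.
x_1 = 18^2 mod 177 = 147.
x_2 = 147^2 mod 177 = 15.
x_3 = 15^2 mod 177 = 48.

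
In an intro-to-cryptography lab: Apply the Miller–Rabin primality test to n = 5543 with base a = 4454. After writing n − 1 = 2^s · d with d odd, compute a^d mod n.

n − 1 = 5542 = 2^1 · 2771, so s = 1 and d = 2771.
4454^2771 mod 5543 = 1975.

1975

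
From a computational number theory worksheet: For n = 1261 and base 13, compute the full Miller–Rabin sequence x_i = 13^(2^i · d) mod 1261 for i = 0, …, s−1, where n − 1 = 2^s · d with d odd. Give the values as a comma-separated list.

n − 1 = 1260 = 2^2 · 315, so s = 2 and d = 315.
x_0 = 13^315 mod 1261 = 416.
x_1 = 416^2 mod 1261 = 299.

416, 299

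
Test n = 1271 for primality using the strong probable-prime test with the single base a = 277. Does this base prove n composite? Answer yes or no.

no

n − 1 = 1270 = 2^1 · 635, so s = 1 and d = 635.
x_0 = 277^635 mod 1271 = 1270.
x_0 = 1270 ≡ −1, so 277 is not a witness.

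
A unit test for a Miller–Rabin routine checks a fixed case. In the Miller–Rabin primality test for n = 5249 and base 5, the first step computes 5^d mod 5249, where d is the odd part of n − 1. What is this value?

n − 1 = 5248 = 2^7 · 41, so s = 7 and d = 41.
5^41 mod 5249 = 1746.

1746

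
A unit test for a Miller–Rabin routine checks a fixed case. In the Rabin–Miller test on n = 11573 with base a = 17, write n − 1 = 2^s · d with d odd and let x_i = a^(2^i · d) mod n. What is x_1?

6018

n − 1 = 11572 = 2^2 · 2893, so s = 2 and d = 2893.
x_0 = 17^2893 mod 11573 = 11019.
x_1 = 11019^2 mod 11573 = 6018.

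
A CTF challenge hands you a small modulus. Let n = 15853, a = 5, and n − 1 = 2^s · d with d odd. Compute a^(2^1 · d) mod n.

n − 1 = 15852 = 2^2 · 3963, so s = 2 and d = 3963.
x_0 = 5^3963 mod 15853 = 2413.
x_1 = 2413^2 mod 15853 = 4518.

4518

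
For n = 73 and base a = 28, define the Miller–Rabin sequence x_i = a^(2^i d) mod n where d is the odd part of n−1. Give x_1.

n − 1 = 72 = 2^3 · 9, so s = 3 and d = 9.
x_0 = 28^9 mod 73 = 10.
x_1 = 10^2 mod 73 = 27.

27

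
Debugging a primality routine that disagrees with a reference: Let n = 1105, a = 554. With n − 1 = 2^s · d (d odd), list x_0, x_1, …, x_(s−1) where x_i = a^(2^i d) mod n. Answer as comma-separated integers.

n − 1 = 1104 = 2^4 · 69, so s = 4 and d = 69.
x_0 = 554^69 mod 1105 = 1009.
x_1 = 1009^2 mod 1105 = 376.
x_2 = 376^2 mod 1105 = 1041.
x_3 = 1041^2 mod 1105 = 781.

1009, 376, 1041, 781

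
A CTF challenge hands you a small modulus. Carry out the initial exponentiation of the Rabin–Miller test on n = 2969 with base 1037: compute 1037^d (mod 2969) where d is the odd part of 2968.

1872

n − 1 = 2968 = 2^3 · 371, so s = 3 and d = 371.
1037^371 mod 2969 = 1872.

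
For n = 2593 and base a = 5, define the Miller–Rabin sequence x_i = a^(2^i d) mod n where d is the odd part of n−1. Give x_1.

n − 1 = 2592 = 2^5 · 81, so s = 5 and d = 81.
x_0 = 5^81 mod 2593 = 2588.
x_1 = 2588^2 mod 2593 = 25.

25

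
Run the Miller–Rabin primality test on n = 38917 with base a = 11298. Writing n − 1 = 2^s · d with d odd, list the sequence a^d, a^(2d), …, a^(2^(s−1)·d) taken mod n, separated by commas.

n − 1 = 38916 = 2^2 · 9729, so s = 2 and d = 9729.
x_0 = 11298^9729 mod 38917 = 38916.
x_1 = 38916^2 mod 38917 = 1.

38916, 1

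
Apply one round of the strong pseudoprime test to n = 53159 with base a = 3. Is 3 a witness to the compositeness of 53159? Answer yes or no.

yes

n − 1 = 53158 = 2^1 · 26579, so s = 1 and d = 26579.
x_0 = 3^26579 mod 53159 = 47661.
x_0 ∉ {1, 53158} and s = 1, so 3 is a Miller–Rabin witness and 53159 is composite.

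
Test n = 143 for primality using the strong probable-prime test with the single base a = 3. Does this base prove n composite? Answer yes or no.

yes

n − 1 = 142 = 2^1 · 71, so s = 1 and d = 71.
x_0 = 3^71 mod 143 = 113.
x_0 ∉ {1, 142} and s = 1, so 3 is a Miller–Rabin witness and 143 is composite.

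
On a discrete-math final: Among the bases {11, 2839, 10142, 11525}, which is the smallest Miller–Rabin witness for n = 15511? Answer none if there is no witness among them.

n − 1 = 15510 = 2^1 · 7755, so s = 1 and d = 7755.
Base 11: x_0 = 11^7755 mod 15511 = 15510. x_0 = 15510 ≡ −1, so 11 is not a witness.
Base 2839: x_0 = 2839^7755 mod 15511 = 1. x_0 = 1, so 2839 is not a witness.
Base 10142: x_0 = 10142^7755 mod 15511 = 15510. x_0 = 15510 ≡ −1, so 10142 is not a witness.
Base 11525: x_0 = 11525^7755 mod 15511 = 1. x_0 = 1, so 11525 is not a witness.
No listed base is a witness for 15511.

none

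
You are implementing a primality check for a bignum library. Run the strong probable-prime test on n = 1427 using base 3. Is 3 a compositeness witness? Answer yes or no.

no

n − 1 = 1426 = 2^1 · 713, so s = 1 and d = 713.
x_0 = 3^713 mod 1427 = 1.
x_0 = 1, so 3 is not a witness.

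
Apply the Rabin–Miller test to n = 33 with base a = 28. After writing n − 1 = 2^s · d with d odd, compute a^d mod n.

n − 1 = 32 = 2^5 · 1, so s = 5 and d = 1.
28^1 mod 33 = 28.

28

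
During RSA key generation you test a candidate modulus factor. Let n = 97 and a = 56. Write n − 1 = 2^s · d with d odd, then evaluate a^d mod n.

46

n − 1 = 96 = 2^5 · 3, so s = 5 and d = 3.
56^3 mod 97 = 46.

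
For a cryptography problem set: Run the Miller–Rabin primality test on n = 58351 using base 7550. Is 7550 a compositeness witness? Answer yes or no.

yes

n − 1 = 58350 = 2^1 · 29175, so s = 1 and d = 29175.
x_0 = 7550^29175 mod 58351 = 45664.
x_0 ∉ {1, 58350} and s = 1, so 7550 is a Miller–Rabin witness and 58351 is composite.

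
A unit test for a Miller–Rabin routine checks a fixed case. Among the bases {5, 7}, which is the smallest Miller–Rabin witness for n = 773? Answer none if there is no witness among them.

n − 1 = 772 = 2^2 · 193, so s = 2 and d = 193.
Base 5: x_0 = 5^193 mod 773 = 456. x_0 is neither 1 nor 772, so continue squaring. x_1 = 456^2 mod 773 = 772. x_1 ≡ −1, so 5 is not a witness.
Base 7: x_0 = 7^193 mod 773 = 317. x_0 is neither 1 nor 772, so continue squaring. x_1 = 317^2 mod 773 = 772. x_1 ≡ −1, so 7 is not a witness.
No listed base is a witness for 773.

none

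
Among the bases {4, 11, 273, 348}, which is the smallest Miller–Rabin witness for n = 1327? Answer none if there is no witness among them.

n − 1 = 1326 = 2^1 · 663, so s = 1 and d = 663.
Base 4: x_0 = 4^663 mod 1327 = 1. x_0 = 1, so 4 is not a witness.
Base 11: x_0 = 11^663 mod 1327 = 1. x_0 = 1, so 11 is not a witness.
Base 273: x_0 = 273^663 mod 1327 = 1. x_0 = 1, so 273 is not a witness.
Base 348: x_0 = 348^663 mod 1327 = 1326. x_0 = 1326 ≡ −1, so 348 is not a witness.
No listed base is a witness for 1327.

none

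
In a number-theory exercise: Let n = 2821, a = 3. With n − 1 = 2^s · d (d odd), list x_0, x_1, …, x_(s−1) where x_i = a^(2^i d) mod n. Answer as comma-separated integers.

n − 1 = 2820 = 2^2 · 705, so s = 2 and d = 705.
x_0 = 3^705 mod 2821 = 1301.
x_1 = 1301^2 mod 2821 = 1.

1301, 1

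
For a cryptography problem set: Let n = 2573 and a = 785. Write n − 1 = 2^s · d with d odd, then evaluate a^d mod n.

1156

n − 1 = 2572 = 2^2 · 643, so s = 2 and d = 643.
By repeated squaring, 785^643 ≡ 1156 (mod 2573).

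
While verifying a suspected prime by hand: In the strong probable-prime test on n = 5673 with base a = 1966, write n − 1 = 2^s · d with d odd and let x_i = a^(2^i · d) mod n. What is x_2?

n − 1 = 5672 = 2^3 · 709, so s = 3 and d = 709.
x_0 = 1966^709 mod 5673 = 5260.
x_1 = 5260^2 mod 5673 = 379.
x_2 = 379^2 mod 5673 = 1816.

1816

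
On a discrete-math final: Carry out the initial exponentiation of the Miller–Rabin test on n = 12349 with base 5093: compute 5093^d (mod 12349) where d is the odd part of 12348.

6819

n − 1 = 12348 = 2^2 · 3087, so s = 2 and d = 3087.
Repeated squaring mod 12349: 5093^1 ≡ 5093, 5093^2 ≡ 5749, 5093^4 ≡ 5077, 5093^8 ≡ 3566, 5093^16 ≡ 9235, 5093^32 ≡ 3031, 5093^64 ≡ 11654, 5093^128 ≡ 1414, 5093^256 ≡ 11207, 5093^512 ≡ 7519, 5093^1024 ≡ 1639, 5093^2048 ≡ 6588.
3087 = 2048 + 1024 + 8 + 4 + 2 + 1, so 5093^3087 ≡ 6588·1639·3566·5077·5749·5093 ≡ 6819 (mod 12349).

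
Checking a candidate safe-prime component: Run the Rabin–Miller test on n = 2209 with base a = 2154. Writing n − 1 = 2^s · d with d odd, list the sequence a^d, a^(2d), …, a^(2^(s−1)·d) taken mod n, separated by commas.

2161, 95, 189, 377, 753

n − 1 = 2208 = 2^5 · 69, so s = 5 and d = 69.
x_0 = 2154^69 mod 2209 = 2161.
x_1 = 2161^2 mod 2209 = 95.
x_2 = 95^2 mod 2209 = 189.
x_3 = 189^2 mod 2209 = 377.
x_4 = 377^2 mod 2209 = 753.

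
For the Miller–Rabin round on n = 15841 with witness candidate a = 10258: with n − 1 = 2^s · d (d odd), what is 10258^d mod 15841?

10758

n − 1 = 15840 = 2^5 · 495, so s = 5 and d = 495.
Repeated squaring mod 15841: 10258^1 ≡ 10258, 10258^2 ≡ 10642, 10258^4 ≡ 4855, 10258^8 ≡ 15458, 10258^16 ≡ 4120, 10258^32 ≡ 8689, 10258^64 ≡ 515, 10258^128 ≡ 11769, 10258^256 ≡ 11498.
495 = 256 + 128 + 64 + 32 + 8 + 4 + 2 + 1, so 10258^495 ≡ 11498·11769·515·8689·15458·4855·10642·10258 ≡ 10758 (mod 15841).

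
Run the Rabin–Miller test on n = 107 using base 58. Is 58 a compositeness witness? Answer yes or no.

no

n − 1 = 106 = 2^1 · 53, so s = 1 and d = 53.
Repeated squaring mod 107: 58^1 ≡ 58, 58^2 ≡ 47, 58^4 ≡ 69, 58^8 ≡ 53, 58^16 ≡ 27, 58^32 ≡ 87.
53 = 32 + 16 + 4 + 1, so 58^53 ≡ 87·27·69·58 ≡ 106 (mod 107).
x_0 = 58^53 mod 107 = 106.
x_0 = 106 ≡ −1, so 58 is not a witness.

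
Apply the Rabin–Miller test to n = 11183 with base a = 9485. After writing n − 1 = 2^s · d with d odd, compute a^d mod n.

9012

n − 1 = 11182 = 2^1 · 5591, so s = 1 and d = 5591.
Repeated squaring mod 11183: 9485^1 ≡ 9485, 9485^2 ≡ 9173, 9485^4 ≡ 3037, 9485^8 ≡ 8577, 9485^16 ≡ 3155, 9485^32 ≡ 1155, 9485^64 ≡ 3248, 9485^128 ≡ 3935, 9485^256 ≡ 6953, 9485^512 ≡ 100, 9485^1024 ≡ 10000, 9485^2048 ≡ 1614, 9485^4096 ≡ 10540.
5591 = 4096 + 1024 + 256 + 128 + 64 + 16 + 4 + 2 + 1, so 9485^5591 ≡ 10540·10000·6953·3935·3248·3155·3037·9173·9485 ≡ 9012 (mod 11183).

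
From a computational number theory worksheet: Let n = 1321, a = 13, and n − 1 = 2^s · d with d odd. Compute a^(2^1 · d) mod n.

n − 1 = 1320 = 2^3 · 165, so s = 3 and d = 165.
x_0 = 13^165 mod 1321 = 371.
x_1 = 371^2 mod 1321 = 257.

257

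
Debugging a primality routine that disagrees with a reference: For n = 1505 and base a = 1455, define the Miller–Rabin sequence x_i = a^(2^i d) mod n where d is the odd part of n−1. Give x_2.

n − 1 = 1504 = 2^5 · 47, so s = 5 and d = 47.
By repeated squaring, 1455^47 ≡ 1210 (mod 1505).
x_0 = 1210.
x_1 = 1210^2 mod 1505 = 1240.
x_2 = 1240^2 mod 1505 = 995.

995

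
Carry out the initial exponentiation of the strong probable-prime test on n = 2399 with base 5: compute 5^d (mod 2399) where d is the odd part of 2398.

1

n − 1 = 2398 = 2^1 · 1199, so s = 1 and d = 1199.
5^1199 mod 2399 = 1.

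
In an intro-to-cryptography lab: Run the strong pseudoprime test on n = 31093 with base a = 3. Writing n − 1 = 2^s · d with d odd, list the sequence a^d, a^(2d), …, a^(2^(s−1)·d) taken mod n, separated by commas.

n − 1 = 31092 = 2^2 · 7773, so s = 2 and d = 7773.
x_0 = 3^7773 mod 31093 = 15992.
x_1 = 15992^2 mod 31093 = 4139.

15992, 4139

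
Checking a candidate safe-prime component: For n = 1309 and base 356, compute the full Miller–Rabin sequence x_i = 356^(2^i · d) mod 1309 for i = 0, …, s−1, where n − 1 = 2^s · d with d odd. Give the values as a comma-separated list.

n − 1 = 1308 = 2^2 · 327, so s = 2 and d = 327.
x_0 = 356^327 mod 1309 = 951.
x_1 = 951^2 mod 1309 = 1191.

951, 1191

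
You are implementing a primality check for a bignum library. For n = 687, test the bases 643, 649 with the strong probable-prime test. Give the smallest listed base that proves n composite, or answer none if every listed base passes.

n − 1 = 686 = 2^1 · 343, so s = 1 and d = 343.
Base 643: x_0 = 643^343 mod 687 = 643. x_0 ∉ {1, 686} and s = 1, so 643 is a Miller–Rabin witness and 687 is composite.
Base 649: x_0 = 649^343 mod 687 = 496. x_0 ∉ {1, 686} and s = 1, so 649 is a Miller–Rabin witness and 687 is composite.
The smallest witness among the given bases is 643.

643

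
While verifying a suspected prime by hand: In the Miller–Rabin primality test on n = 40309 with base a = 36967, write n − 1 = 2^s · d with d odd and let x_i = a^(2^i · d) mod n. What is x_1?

25422

n − 1 = 40308 = 2^2 · 10077, so s = 2 and d = 10077.
x_0 = 36967^10077 mod 40309 = 15849.
x_1 = 15849^2 mod 40309 = 25422.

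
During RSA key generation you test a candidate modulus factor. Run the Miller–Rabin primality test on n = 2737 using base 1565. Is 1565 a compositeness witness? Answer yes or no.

n − 1 = 2736 = 2^4 · 171, so s = 4 and d = 171.
Repeated squaring mod 2737: 1565^1 ≡ 1565, 1565^2 ≡ 2347, 1565^4 ≡ 1565, 1565^8 ≡ 2347, 1565^16 ≡ 1565, 1565^32 ≡ 2347, 1565^64 ≡ 1565, 1565^128 ≡ 2347.
171 = 128 + 32 + 8 + 2 + 1, so 1565^171 ≡ 2347·2347·2347·2347·1565 ≡ 1 (mod 2737).
x_0 = 1565^171 mod 2737 = 1.
x_0 = 1, so 1565 is not a witness.

no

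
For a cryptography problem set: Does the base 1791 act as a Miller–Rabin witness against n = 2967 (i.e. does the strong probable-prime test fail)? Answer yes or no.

yes

n − 1 = 2966 = 2^1 · 1483, so s = 1 and d = 1483.
x_0 = 1791^1483 mod 2967 = 120.
x_0 ∉ {1, 2966} and s = 1, so 1791 is a Miller–Rabin witness and 2967 is composite.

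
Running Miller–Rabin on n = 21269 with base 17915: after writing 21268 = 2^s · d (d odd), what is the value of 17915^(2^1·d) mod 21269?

n − 1 = 21268 = 2^2 · 5317, so s = 2 and d = 5317.
x_0 = 17915^5317 mod 21269 = 9781.
x_1 = 9781^2 mod 21269 = 21268.

21268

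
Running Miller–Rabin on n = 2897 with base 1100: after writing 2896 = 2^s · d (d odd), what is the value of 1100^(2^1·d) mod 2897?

n − 1 = 2896 = 2^4 · 181, so s = 4 and d = 181.
Repeated squaring mod 2897: 1100^1 ≡ 1100, 1100^2 ≡ 1951, 1100^4 ≡ 2640, 1100^8 ≡ 2315, 1100^16 ≡ 2672, 1100^32 ≡ 1376, 1100^64 ≡ 1635, 1100^128 ≡ 2191.
181 = 128 + 32 + 16 + 4 + 1, so 1100^181 ≡ 2191·1376·2672·2640·1100 ≡ 2586 (mod 2897).
x_0 = 2586.
x_1 = 2586^2 mod 2897 = 1120.

1120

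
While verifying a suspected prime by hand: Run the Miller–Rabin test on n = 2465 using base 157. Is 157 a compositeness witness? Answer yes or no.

n − 1 = 2464 = 2^5 · 77, so s = 5 and d = 77.
x_0 = 157^77 mod 2465 = 157.
x_0 is neither 1 nor 2464, so continue squaring.
x_1 = 157^2 mod 2465 = 2464.
x_1 ≡ −1, so 157 is not a witness.

no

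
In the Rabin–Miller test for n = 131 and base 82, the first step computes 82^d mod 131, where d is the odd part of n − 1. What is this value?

n − 1 = 130 = 2^1 · 65, so s = 1 and d = 65.
Repeated squaring mod 131: 82^1 ≡ 82, 82^2 ≡ 43, 82^4 ≡ 15, 82^8 ≡ 94, 82^16 ≡ 59, 82^32 ≡ 75, 82^64 ≡ 123.
65 = 64 + 1, so 82^65 ≡ 123·82 ≡ 130 (mod 131).

130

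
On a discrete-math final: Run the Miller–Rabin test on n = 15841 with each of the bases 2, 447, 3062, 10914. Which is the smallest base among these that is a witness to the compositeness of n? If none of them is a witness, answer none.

none

n − 1 = 15840 = 2^5 · 495, so s = 5 and d = 495.
Base 2: x_0 = 2^495 mod 15841 = 1. x_0 = 1, so 2 is not a witness.
Base 447: x_0 = 447^495 mod 15841 = 15840. x_0 = 15840 ≡ −1, so 447 is not a witness.
Base 3062: x_0 = 3062^495 mod 15841 = 15840. x_0 = 15840 ≡ −1, so 3062 is not a witness.
Base 10914: x_0 = 10914^495 mod 15841 = 1. x_0 = 1, so 10914 is not a witness.
No listed base is a witness for 15841.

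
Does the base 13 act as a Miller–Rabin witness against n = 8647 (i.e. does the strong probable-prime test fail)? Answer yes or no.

no

n − 1 = 8646 = 2^1 · 4323, so s = 1 and d = 4323.
x_0 = 13^4323 mod 8647 = 8646.
x_0 = 8646 ≡ −1, so 13 is not a witness.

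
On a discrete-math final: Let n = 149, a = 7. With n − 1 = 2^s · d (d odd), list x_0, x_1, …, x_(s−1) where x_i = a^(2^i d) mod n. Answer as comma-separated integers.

n − 1 = 148 = 2^2 · 37, so s = 2 and d = 37.
x_0 = 7^37 mod 149 = 148.
x_1 = 148^2 mod 149 = 1.

148, 1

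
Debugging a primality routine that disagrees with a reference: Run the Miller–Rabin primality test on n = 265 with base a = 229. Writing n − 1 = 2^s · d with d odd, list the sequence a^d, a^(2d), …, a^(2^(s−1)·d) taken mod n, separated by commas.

59, 36, 236

n − 1 = 264 = 2^3 · 33, so s = 3 and d = 33.
x_0 = 229^33 mod 265 = 59.
x_1 = 59^2 mod 265 = 36.
x_2 = 36^2 mod 265 = 236.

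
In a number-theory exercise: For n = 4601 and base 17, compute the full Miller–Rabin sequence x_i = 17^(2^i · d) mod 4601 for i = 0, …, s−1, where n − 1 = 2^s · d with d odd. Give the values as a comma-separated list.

n − 1 = 4600 = 2^3 · 575, so s = 3 and d = 575.
x_0 = 17^575 mod 4601 = 1128.
x_1 = 1128^2 mod 4601 = 2508.
x_2 = 2508^2 mod 4601 = 497.

1128, 2508, 497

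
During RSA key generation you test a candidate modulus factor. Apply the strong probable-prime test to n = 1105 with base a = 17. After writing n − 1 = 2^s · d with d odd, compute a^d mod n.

n − 1 = 1104 = 2^4 · 69, so s = 4 and d = 69.
17^69 mod 1105 = 272.

272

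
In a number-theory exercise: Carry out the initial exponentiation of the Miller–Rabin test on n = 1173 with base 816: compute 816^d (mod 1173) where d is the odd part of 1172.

n − 1 = 1172 = 2^2 · 293, so s = 2 and d = 293.
Repeated squaring mod 1173: 816^1 ≡ 816, 816^2 ≡ 765, 816^4 ≡ 1071, 816^8 ≡ 1020, 816^16 ≡ 1122, 816^32 ≡ 255, 816^64 ≡ 510, 816^128 ≡ 867, 816^256 ≡ 969.
293 = 256 + 32 + 4 + 1, so 816^293 ≡ 969·255·1071·816 ≡ 306 (mod 1173).

306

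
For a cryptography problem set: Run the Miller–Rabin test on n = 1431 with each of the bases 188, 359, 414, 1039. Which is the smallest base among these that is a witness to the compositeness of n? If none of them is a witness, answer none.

n − 1 = 1430 = 2^1 · 715, so s = 1 and d = 715.
Base 188: x_0 = 188^715 mod 1431 = 1430. x_0 = 1430 ≡ −1, so 188 is not a witness.
Base 359: x_0 = 359^715 mod 1431 = 818. x_0 ∉ {1, 1430} and s = 1, so 359 is a Miller–Rabin witness and 1431 is composite.
Base 414: x_0 = 414^715 mod 1431 = 1377. x_0 ∉ {1, 1430} and s = 1, so 414 is a Miller–Rabin witness and 1431 is composite.
Base 1039: x_0 = 1039^715 mod 1431 = 76. x_0 ∉ {1, 1430} and s = 1, so 1039 is a Miller–Rabin witness and 1431 is composite.
The smallest witness among the given bases is 359.

359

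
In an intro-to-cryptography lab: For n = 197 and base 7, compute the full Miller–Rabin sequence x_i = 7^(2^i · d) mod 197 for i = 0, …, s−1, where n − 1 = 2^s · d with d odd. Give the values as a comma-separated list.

n − 1 = 196 = 2^2 · 49, so s = 2 and d = 49.
x_0 = 7^49 mod 197 = 196.
x_1 = 196^2 mod 197 = 1.

196, 1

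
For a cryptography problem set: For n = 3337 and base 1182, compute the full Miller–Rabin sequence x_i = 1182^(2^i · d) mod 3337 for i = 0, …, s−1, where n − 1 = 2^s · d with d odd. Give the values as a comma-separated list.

n − 1 = 3336 = 2^3 · 417, so s = 3 and d = 417.
x_0 = 1182^417 mod 3337 = 14.
x_1 = 14^2 mod 3337 = 196.
x_2 = 196^2 mod 3337 = 1709.

14, 196, 1709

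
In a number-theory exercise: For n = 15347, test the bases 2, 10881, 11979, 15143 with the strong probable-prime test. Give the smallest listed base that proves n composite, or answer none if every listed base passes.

n − 1 = 15346 = 2^1 · 7673, so s = 1 and d = 7673.
Base 2: x_0 = 2^7673 mod 15347 = 1524. x_0 ∉ {1, 15346} and s = 1, so 2 is a Miller–Rabin witness and 15347 is composite.
Base 10881: x_0 = 10881^7673 mod 15347 = 2795. x_0 ∉ {1, 15346} and s = 1, so 10881 is a Miller–Rabin witness and 15347 is composite.
Base 11979: x_0 = 11979^7673 mod 15347 = 5192. x_0 ∉ {1, 15346} and s = 1, so 11979 is a Miller–Rabin witness and 15347 is composite.
Base 15143: x_0 = 15143^7673 mod 15347 = 4408. x_0 ∉ {1, 15346} and s = 1, so 15143 is a Miller–Rabin witness and 15347 is composite.
The smallest witness among the given bases is 2.

2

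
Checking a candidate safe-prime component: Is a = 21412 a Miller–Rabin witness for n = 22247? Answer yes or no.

n − 1 = 22246 = 2^1 · 11123, so s = 1 and d = 11123.
x_0 = 21412^11123 mod 22247 = 22246.
x_0 = 22246 ≡ −1, so 21412 is not a witness.

no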